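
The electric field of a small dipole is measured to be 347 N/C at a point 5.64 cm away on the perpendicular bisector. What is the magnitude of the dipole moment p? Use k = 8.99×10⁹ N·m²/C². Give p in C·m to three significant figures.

In the equatorial plane E = kp/r³, so p = Er³/(k).
p = (347)·(0.0564)³ / (8.99×10⁹) = 6.925×10⁻¹² C·m.

p ≈ 6.92×10⁻¹² C·m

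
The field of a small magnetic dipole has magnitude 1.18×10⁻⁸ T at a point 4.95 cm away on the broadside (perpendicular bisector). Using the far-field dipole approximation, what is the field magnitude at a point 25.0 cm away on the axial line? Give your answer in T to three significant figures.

B ≈ 1.83×10⁻¹⁰ T

Dipole fields scale as 1/r³ in the far field.
The axial field is twice the equatorial field at the same r, so the geometry factor is 2/1.
B₂ = B₁ · (2/1) · (r₁/r₂)³ = 1.18×10⁻⁸ · 2 · (4.95/25.0)³.
(r₁/r₂)³ = (0.198)³ = 0.007762.
B₂ ≈ 1.832×10⁻¹⁰ T.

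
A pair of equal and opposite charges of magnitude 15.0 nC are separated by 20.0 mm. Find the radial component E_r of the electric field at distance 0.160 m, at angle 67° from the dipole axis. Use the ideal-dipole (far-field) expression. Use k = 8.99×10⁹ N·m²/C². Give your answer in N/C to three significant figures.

E_r ≈ 515 N/C

Dipole moment p = qd = (1.50×10⁻⁸ C)(0.0200 m) = 3.00×10⁻¹⁰ C·m.
For a dipole, E_r = (2kp cosθ)/r³.
kp/r³ = (8.99×10⁹)(3.00×10⁻¹⁰)/(0.160)³ = 658.4 N/C.
E_r = 2·658.4·cos67° = 514.6 N/C.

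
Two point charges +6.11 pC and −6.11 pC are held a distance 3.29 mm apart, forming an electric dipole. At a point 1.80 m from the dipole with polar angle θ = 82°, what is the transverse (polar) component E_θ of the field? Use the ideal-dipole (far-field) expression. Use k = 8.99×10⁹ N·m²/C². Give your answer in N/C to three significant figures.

Dipole moment p = qd = (6.11×10⁻¹² C)(0.00329 m) = 2.01×10⁻¹⁴ C·m.
For a dipole, E_θ = (kp sinθ)/r³.
kp/r³ = (8.99×10⁹)(2.01×10⁻¹⁴)/(1.80)³ = 3.098×10⁻⁵ N/C.
E_θ = 3.098×10⁻⁵·sin82° = 3.068×10⁻⁵ N/C.

E_θ ≈ 3.07×10⁻⁵ N/C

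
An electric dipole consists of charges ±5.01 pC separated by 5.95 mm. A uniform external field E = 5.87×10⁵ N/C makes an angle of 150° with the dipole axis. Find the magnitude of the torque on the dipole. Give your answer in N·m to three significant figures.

τ ≈ 8.75×10⁻⁹ N·m

Dipole moment p = qd = (5.01×10⁻¹² C)(0.00595 m) = 2.981×10⁻¹⁴ C·m.
Torque on an electric dipole: τ = pE sinθ.
τ = (2.981×10⁻¹⁴)(5.87×10⁵)·sin150° = 8.749×10⁻⁹ N·m.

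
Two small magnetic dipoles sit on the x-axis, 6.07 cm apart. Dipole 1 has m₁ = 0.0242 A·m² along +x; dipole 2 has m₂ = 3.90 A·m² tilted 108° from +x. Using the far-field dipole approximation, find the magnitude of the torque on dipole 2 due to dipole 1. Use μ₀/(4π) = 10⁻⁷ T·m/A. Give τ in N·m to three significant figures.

τ ≈ 8.03×10⁻⁵ N·m

Dipole B is on the axis of dipole A, so B₁ there is axial: B₁ = (μ₀/4π)·2m₁/r³ along +x.
B₁ = 2(10⁻⁷)(0.0242)/(0.0607)³ = 2.164×10⁻⁵ T.
τ = m₂ B₁ sinθ.
τ = (3.90)(2.164×10⁻⁵)·sin108° = 8.027×10⁻⁵ N·m.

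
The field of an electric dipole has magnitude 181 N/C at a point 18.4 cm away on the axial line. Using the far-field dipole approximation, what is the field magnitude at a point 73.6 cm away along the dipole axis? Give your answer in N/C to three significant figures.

E ≈ 2.83 N/C

Dipole fields scale as 1/r³ in the far field; the geometry is the same at both points.
E₂ = E₁ · (r₁/r₂)³ = 181 · (18.4/73.6)³.
(r₁/r₂)³ = (0.25)³ = 0.01562.
E₂ ≈ 2.828 N/C.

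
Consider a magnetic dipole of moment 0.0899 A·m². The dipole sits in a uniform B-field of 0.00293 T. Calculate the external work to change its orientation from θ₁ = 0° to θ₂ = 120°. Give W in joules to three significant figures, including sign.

W_ext = ΔU = −mB cosθ₂ + mB cosθ₁ = mB(cosθ₁ − cosθ₂).
W = (0.0899)(0.00293)·(cos0° − cos120°) = (2.634×10⁻⁴)·(+1.5000) = 3.951×10⁻⁴ J.

W ≈ 3.95×10⁻⁴ J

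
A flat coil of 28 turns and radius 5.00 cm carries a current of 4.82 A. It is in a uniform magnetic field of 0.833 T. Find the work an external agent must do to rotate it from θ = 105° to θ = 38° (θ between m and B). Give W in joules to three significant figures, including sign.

m = NIA = NIπa² = 28·(4.82)·π·(0.0500)² = 1.06 A·m².
W_ext = ΔU = −mB cosθ₂ + mB cosθ₁ = mB(cosθ₁ − cosθ₂).
W = (1.06)(0.833)·(cos105° − cos38°) = (0.8830)·(-1.0468) = -0.9243 J.

W ≈ -0.924 J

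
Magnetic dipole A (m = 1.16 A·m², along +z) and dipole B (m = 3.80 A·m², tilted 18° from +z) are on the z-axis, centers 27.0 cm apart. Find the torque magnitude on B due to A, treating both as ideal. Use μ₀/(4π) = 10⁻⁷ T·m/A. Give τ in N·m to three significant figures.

τ ≈ 1.38×10⁻⁵ N·m

Dipole B is on the axis of dipole A, so B₁ there is axial: B₁ = (μ₀/4π)·2m₁/r³ along +z.
B₁ = 2(10⁻⁷)(1.16)/(0.270)³ = 1.179×10⁻⁵ T.
τ = m₂ B₁ sinθ.
τ = (3.80)(1.179×10⁻⁵)·sin18° = 1.384×10⁻⁵ N·m.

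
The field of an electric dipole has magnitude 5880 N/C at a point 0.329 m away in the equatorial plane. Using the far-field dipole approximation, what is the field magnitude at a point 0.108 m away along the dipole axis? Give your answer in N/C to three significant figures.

E ≈ 3.32×10⁵ N/C

Dipole fields scale as 1/r³ in the far field.
The axial field is twice the equatorial field at the same r, so the geometry factor is 2/1.
E₂ = E₁ · (2/1) · (r₁/r₂)³ = 5880 · 2 · (0.329/0.108)³.
(r₁/r₂)³ = (3.046)³ = 28.27.
E₂ ≈ 3.324×10⁵ N/C.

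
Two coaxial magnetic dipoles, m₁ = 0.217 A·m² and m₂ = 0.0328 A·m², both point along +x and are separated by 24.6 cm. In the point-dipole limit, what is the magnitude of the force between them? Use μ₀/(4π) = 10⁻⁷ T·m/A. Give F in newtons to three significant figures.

On-axis B of dipole 1: B = (μ₀/4π)·2m₁/r³. Force on dipole 2: F = m₂·dB/dr.
dB/dr = −(μ₀/4π)·6m₁/r⁴, so |F| = (μ₀/4π)·6m₁m₂/r⁴.
F = 6(10⁻⁷)(0.217)(0.0328)/(0.246)⁴ = 1.166×10⁻⁶ N.

F ≈ 1.17×10⁻⁶ N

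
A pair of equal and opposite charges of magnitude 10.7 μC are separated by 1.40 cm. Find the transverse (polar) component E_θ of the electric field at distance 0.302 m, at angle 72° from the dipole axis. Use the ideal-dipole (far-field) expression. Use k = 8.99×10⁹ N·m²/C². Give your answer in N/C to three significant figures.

Dipole moment p = qd = (1.07×10⁻⁵ C)(0.0140 m) = 1.498×10⁻⁷ C·m.
For a dipole, E_θ = (kp sinθ)/r³.
kp/r³ = (8.99×10⁹)(1.498×10⁻⁷)/(0.302)³ = 4.889×10⁴ N/C.
E_θ = 4.889×10⁴·sin72° = 4.650×10⁴ N/C.

E_θ ≈ 4.65×10⁴ N/C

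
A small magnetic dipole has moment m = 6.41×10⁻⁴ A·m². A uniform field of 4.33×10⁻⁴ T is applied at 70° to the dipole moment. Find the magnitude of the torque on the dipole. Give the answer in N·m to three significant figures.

τ ≈ 2.61×10⁻⁷ N·m

Torque on a magnetic dipole: τ = mB sinθ.
τ = (6.41×10⁻⁴)(4.33×10⁻⁴)·sin70° = 2.608×10⁻⁷ N·m.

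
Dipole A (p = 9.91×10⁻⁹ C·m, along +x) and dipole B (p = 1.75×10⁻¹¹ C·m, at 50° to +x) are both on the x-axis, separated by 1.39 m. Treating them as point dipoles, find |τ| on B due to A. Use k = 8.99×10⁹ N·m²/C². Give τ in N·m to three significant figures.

τ ≈ 8.89×10⁻¹⁰ N·m

The second dipole sits on the axis of the first, so the field there is axial: E₁ = 2kp₁/r³ along +x.
E₁ = 2(8.99×10⁹)(9.91×10⁻⁹)/(1.39)³ = 66.35 N/C.
Torque on the second dipole: τ = p₂ E₁ sinθ.
τ = (1.75×10⁻¹¹)(66.35)·sin50° = 8.894×10⁻¹⁰ N·m.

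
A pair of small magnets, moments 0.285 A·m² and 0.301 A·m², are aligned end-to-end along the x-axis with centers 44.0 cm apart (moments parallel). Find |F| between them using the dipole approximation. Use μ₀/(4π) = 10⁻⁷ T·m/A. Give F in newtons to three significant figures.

On-axis B of dipole 1: B = (μ₀/4π)·2m₁/r³. Force on dipole 2: F = m₂·dB/dr.
dB/dr = −(μ₀/4π)·6m₁/r⁴, so |F| = (μ₀/4π)·6m₁m₂/r⁴.
F = 6(10⁻⁷)(0.285)(0.301)/(0.440)⁴ = 1.373×10⁻⁶ N.

F ≈ 1.37×10⁻⁶ N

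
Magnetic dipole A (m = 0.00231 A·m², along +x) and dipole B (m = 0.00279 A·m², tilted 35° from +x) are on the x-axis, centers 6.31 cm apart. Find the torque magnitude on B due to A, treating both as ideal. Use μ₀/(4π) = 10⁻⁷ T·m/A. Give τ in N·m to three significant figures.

Dipole B is on the axis of dipole A, so B₁ there is axial: B₁ = (μ₀/4π)·2m₁/r³ along +x.
B₁ = 2(10⁻⁷)(0.00231)/(0.0631)³ = 1.839×10⁻⁶ T.
τ = m₂ B₁ sinθ.
τ = (0.00279)(1.839×10⁻⁶)·sin35° = 2.943×10⁻⁹ N·m.

τ ≈ 2.94×10⁻⁹ N·m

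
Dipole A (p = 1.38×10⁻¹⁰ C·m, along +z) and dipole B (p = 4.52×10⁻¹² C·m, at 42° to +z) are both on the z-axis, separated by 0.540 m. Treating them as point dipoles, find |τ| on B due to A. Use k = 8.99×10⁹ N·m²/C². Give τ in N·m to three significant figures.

τ ≈ 4.77×10⁻¹¹ N·m

The second dipole sits on the axis of the first, so the field there is axial: E₁ = 2kp₁/r³ along +z.
E₁ = 2(8.99×10⁹)(1.38×10⁻¹⁰)/(0.540)³ = 15.76 N/C.
Torque on the second dipole: τ = p₂ E₁ sinθ.
τ = (4.52×10⁻¹²)(15.76)·sin42° = 4.766×10⁻¹¹ N·m.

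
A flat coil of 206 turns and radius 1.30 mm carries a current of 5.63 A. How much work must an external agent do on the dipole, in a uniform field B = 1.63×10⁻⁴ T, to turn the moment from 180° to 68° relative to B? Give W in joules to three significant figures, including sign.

W ≈ -1.38×10⁻⁶ J

m = NIA = NIπa² = 206·(5.63)·π·(0.00130)² = 0.006158 A·m².
W_ext = ΔU = −mB cosθ₂ + mB cosθ₁ = mB(cosθ₁ − cosθ₂).
W = (0.006158)(1.63×10⁻⁴)·(cos180° − cos68°) = (1.004×10⁻⁶)·(-1.3746) = -1.380×10⁻⁶ J.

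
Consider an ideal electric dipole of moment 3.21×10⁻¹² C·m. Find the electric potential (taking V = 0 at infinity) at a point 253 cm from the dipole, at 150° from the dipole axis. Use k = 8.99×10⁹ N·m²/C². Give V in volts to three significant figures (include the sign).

V ≈ -0.00390 V

The dipole potential is V = kp cosθ / r².
V = (8.99×10⁹)(3.21×10⁻¹²)·cos150° / (2.53)² = -0.003904 V.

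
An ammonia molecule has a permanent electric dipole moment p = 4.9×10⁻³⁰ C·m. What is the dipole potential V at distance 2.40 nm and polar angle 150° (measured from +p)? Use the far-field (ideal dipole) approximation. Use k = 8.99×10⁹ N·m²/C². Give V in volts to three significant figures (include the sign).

The dipole potential is V = kp cosθ / r².
V = (8.99×10⁹)(4.90×10⁻³⁰)·cos150° / (2.40×10⁻⁹)² = -0.006623 V.

V ≈ -0.00662 V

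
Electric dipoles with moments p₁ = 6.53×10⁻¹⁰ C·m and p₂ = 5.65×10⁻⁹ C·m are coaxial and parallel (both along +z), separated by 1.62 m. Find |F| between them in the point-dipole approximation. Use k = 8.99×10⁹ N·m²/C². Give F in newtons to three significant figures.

On-axis field of dipole 1 at distance r: E = 2kp₁/r³. Force on dipole 2 is F = p₂·dE/dr (gradient along axis).
dE/dr = −6kp₁/r⁴, so |F| = 6kp₁p₂/r⁴ (attractive for aligned moments).
F = 6(8.99×10⁹)(6.53×10⁻¹⁰)(5.65×10⁻⁹)/(1.62)⁴ = 2.889×10⁻⁸ N.

F ≈ 2.89×10⁻⁸ N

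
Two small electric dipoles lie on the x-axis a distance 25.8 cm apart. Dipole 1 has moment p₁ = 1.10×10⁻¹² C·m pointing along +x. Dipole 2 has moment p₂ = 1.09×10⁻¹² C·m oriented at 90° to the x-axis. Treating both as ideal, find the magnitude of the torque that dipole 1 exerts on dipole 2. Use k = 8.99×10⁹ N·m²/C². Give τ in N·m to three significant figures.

τ ≈ 1.26×10⁻¹² N·m

The second dipole sits on the axis of the first, so the field there is axial: E₁ = 2kp₁/r³ along +x.
E₁ = 2(8.99×10⁹)(1.10×10⁻¹²)/(0.258)³ = 1.152 N/C.
Torque on the second dipole: τ = p₂ E₁ sinθ.
τ = (1.09×10⁻¹²)(1.152)·sin90° = 1.255×10⁻¹² N·m.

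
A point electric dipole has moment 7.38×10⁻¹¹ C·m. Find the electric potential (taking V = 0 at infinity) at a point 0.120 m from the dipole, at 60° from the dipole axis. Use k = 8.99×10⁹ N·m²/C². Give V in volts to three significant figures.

V ≈ 23.0 V

The dipole potential is V = kp cosθ / r².
V = (8.99×10⁹)(7.38×10⁻¹¹)·cos60° / (0.120)² = 23.04 V.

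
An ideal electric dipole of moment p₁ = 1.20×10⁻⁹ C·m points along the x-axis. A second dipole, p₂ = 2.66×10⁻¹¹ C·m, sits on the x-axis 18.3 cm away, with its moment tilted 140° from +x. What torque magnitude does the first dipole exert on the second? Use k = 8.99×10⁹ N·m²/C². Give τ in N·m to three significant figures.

The second dipole sits on the axis of the first, so the field there is axial: E₁ = 2kp₁/r³ along +x.
E₁ = 2(8.99×10⁹)(1.20×10⁻⁹)/(0.183)³ = 3521 N/C.
Torque on the second dipole: τ = p₂ E₁ sinθ.
τ = (2.66×10⁻¹¹)(3521)·sin140° = 6.020×10⁻⁸ N·m.

τ ≈ 6.02×10⁻⁸ N·m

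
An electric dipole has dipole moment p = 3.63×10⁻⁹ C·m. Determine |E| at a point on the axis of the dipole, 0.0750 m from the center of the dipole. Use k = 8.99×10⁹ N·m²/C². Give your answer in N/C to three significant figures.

On the dipole axis E = 2kp/r³.
E = 2·(8.99×10⁹)(3.63×10⁻⁹) / (0.0750)³ = 1.547×10⁵ N/C.

E ≈ 1.55×10⁵ N/C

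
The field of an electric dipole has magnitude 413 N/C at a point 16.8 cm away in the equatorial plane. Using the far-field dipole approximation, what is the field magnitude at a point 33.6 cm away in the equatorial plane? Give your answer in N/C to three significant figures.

E ≈ 51.6 N/C

Dipole fields scale as 1/r³ in the far field; the geometry is the same at both points.
E₂ = E₁ · (r₁/r₂)³ = 413 · (16.8/33.6)³.
(r₁/r₂)³ = (0.5)³ = 0.125.
E₂ ≈ 51.62 N/C.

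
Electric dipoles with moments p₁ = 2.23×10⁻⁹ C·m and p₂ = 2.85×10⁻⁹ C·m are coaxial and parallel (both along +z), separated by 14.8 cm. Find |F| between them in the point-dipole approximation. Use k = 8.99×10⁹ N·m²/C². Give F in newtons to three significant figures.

F ≈ 7.15×10⁻⁴ N

On-axis field of dipole 1 at distance r: E = 2kp₁/r³. Force on dipole 2 is F = p₂·dE/dr (gradient along axis).
dE/dr = −6kp₁/r⁴, so |F| = 6kp₁p₂/r⁴ (attractive for aligned moments).
F = 6(8.99×10⁹)(2.23×10⁻⁹)(2.85×10⁻⁹)/(0.148)⁴ = 7.145×10⁻⁴ N.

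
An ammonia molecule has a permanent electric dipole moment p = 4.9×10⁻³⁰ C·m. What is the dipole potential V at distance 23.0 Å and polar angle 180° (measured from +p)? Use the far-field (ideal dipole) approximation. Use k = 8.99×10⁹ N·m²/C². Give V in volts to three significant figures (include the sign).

The dipole potential is V = kp cosθ / r².
V = (8.99×10⁹)(4.90×10⁻³⁰)·cos180° / (2.30×10⁻⁹)² = -0.008327 V.

V ≈ -0.00833 V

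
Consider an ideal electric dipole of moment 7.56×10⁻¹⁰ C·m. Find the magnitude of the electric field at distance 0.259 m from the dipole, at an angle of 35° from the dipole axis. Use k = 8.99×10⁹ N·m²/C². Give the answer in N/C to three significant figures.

At angle θ the dipole field magnitude is E = (kp/r³)·√(1 + 3cos²θ).
kp/r³ = (8.99×10⁹)(7.56×10⁻¹⁰) / (0.259)³ = 391.2 N/C.
√(1 + 3cos²35°) = √(1 + 3·0.6710) = √3.0130 ≈ 1.7358.
E ≈ 391.2 × 1.736 = 679.0 N/C.

E ≈ 679 N/C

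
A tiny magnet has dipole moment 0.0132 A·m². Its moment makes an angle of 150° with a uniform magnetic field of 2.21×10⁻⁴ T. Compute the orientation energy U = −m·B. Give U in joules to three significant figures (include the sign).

U = −m·B = −mB cosθ.
U = −(0.0132)(2.21×10⁻⁴)·cos150° = 2.526×10⁻⁶ J.

U ≈ 2.53×10⁻⁶ J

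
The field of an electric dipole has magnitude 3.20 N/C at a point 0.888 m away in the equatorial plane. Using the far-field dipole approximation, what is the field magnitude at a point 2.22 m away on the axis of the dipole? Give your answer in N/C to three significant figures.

E ≈ 0.410 N/C

Dipole fields scale as 1/r³ in the far field.
The axial field is twice the equatorial field at the same r, so the geometry factor is 2/1.
E₂ = E₁ · (2/1) · (r₁/r₂)³ = 3.20 · 2 · (0.888/2.22)³.
(r₁/r₂)³ = (0.4)³ = 0.064.
E₂ ≈ 0.4096 N/C.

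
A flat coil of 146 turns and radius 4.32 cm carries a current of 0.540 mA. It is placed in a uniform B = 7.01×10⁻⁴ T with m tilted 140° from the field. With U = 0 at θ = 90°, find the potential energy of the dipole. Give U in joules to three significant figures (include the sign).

m = NIA = NIπa² = 146·(5.40×10⁻⁴)·π·(0.0432)² = 4.622×10⁻⁴ A·m².
U = −m·B = −mB cosθ.
U = −(4.622×10⁻⁴)(7.01×10⁻⁴)·cos140° = 2.482×10⁻⁷ J.

U ≈ 2.48×10⁻⁷ J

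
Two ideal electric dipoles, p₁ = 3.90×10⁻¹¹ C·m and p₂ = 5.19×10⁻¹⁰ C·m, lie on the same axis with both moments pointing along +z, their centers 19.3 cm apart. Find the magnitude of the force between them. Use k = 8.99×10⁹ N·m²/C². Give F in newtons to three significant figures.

On-axis field of dipole 1 at distance r: E = 2kp₁/r³. Force on dipole 2 is F = p₂·dE/dr (gradient along axis).
dE/dr = −6kp₁/r⁴, so |F| = 6kp₁p₂/r⁴ (attractive for aligned moments).
F = 6(8.99×10⁹)(3.90×10⁻¹¹)(5.19×10⁻¹⁰)/(0.193)⁴ = 7.869×10⁻⁷ N.

F ≈ 7.87×10⁻⁷ N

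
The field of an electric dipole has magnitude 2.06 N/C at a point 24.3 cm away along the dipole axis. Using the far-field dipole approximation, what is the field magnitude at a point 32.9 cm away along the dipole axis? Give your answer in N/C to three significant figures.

Dipole fields scale as 1/r³ in the far field; the geometry is the same at both points.
E₂ = E₁ · (r₁/r₂)³ = 2.06 · (24.3/32.9)³.
(r₁/r₂)³ = (0.7386)³ = 0.4029.
E₂ ≈ 0.8300 N/C.

E ≈ 0.830 N/C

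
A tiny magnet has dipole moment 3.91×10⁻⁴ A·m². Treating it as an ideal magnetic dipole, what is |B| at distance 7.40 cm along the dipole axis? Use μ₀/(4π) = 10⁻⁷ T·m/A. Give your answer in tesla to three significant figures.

On axis B = (μ₀/4π)·2m/r³.
B = 2·(10⁻⁷)·(3.91×10⁻⁴) / (0.0740)³ = 1.930×10⁻⁷ T.

B ≈ 1.93×10⁻⁷ T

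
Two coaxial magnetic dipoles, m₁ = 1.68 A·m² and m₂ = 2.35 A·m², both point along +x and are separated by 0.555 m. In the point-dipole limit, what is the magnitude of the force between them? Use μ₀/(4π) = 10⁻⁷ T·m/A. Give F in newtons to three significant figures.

On-axis B of dipole 1: B = (μ₀/4π)·2m₁/r³. Force on dipole 2: F = m₂·dB/dr.
dB/dr = −(μ₀/4π)·6m₁/r⁴, so |F| = (μ₀/4π)·6m₁m₂/r⁴.
F = 6(10⁻⁷)(1.68)(2.35)/(0.555)⁴ = 2.497×10⁻⁵ N.

F ≈ 2.50×10⁻⁵ N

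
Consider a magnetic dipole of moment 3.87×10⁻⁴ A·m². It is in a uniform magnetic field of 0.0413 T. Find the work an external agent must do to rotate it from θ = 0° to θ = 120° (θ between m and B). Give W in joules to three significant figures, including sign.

W_ext = ΔU = −mB cosθ₂ + mB cosθ₁ = mB(cosθ₁ − cosθ₂).
W = (3.87×10⁻⁴)(0.0413)·(cos0° − cos120°) = (1.598×10⁻⁵)·(+1.5000) = 2.397×10⁻⁵ J.

W ≈ 2.40×10⁻⁵ J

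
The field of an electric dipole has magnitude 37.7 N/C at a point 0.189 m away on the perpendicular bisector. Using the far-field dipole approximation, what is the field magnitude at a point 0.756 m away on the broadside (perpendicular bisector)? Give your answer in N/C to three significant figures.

E ≈ 0.589 N/C

Dipole fields scale as 1/r³ in the far field; the geometry is the same at both points.
E₂ = E₁ · (r₁/r₂)³ = 37.7 · (0.189/0.756)³.
(r₁/r₂)³ = (0.25)³ = 0.01562.
E₂ ≈ 0.5891 N/C.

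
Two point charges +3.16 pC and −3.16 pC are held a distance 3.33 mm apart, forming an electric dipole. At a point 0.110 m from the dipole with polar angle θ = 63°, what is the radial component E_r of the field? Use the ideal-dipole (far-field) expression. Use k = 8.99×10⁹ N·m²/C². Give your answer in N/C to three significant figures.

Dipole moment p = qd = (3.16×10⁻¹² C)(0.00333 m) = 1.052×10⁻¹⁴ C·m.
For a dipole, E_r = (2kp cosθ)/r³.
kp/r³ = (8.99×10⁹)(1.052×10⁻¹⁴)/(0.110)³ = 0.07106 N/C.
E_r = 2·0.07106·cos63° = 0.06452 N/C.

E_r ≈ 0.0645 N/C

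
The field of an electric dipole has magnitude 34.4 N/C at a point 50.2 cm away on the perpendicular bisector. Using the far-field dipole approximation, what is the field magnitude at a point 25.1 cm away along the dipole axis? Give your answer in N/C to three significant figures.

Dipole fields scale as 1/r³ in the far field.
The axial field is twice the equatorial field at the same r, so the geometry factor is 2/1.
E₂ = E₁ · (2/1) · (r₁/r₂)³ = 34.4 · 2 · (50.2/25.1)³.
(r₁/r₂)³ = (2)³ = 8.
E₂ ≈ 550.4 N/C.

E ≈ 550 N/C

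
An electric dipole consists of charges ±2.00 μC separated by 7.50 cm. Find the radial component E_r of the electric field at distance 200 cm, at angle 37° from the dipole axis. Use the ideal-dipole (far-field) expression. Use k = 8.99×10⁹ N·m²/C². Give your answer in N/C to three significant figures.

Dipole moment p = qd = (2.00×10⁻⁶ C)(0.0750 m) = 1.50×10⁻⁷ C·m.
For a dipole, E_r = (2kp cosθ)/r³.
kp/r³ = (8.99×10⁹)(1.50×10⁻⁷)/(2.00)³ = 168.6 N/C.
E_r = 2·168.6·cos37° = 269.2 N/C.

E_r ≈ 269 N/C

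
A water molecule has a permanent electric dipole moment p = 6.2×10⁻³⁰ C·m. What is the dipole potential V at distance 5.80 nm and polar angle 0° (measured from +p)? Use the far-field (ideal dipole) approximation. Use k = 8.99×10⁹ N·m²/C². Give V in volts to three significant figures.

The dipole potential is V = kp cosθ / r².
V = (8.99×10⁹)(6.20×10⁻³⁰)·cos0° / (5.80×10⁻⁹)² = 0.001657 V.

V ≈ 0.00166 V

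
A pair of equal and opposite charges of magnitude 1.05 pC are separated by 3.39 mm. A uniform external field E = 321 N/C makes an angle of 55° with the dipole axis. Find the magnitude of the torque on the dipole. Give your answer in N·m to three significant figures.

Dipole moment p = qd = (1.05×10⁻¹² C)(0.00339 m) = 3.56×10⁻¹⁵ C·m.
Torque on an electric dipole: τ = pE sinθ.
τ = (3.56×10⁻¹⁵)(321)·sin55° = 9.361×10⁻¹³ N·m.

τ ≈ 9.36×10⁻¹³ N·m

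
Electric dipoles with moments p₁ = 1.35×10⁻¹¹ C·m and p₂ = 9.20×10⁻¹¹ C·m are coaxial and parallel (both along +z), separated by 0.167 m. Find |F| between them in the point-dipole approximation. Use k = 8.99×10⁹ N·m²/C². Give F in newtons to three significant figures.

On-axis field of dipole 1 at distance r: E = 2kp₁/r³. Force on dipole 2 is F = p₂·dE/dr (gradient along axis).
dE/dr = −6kp₁/r⁴, so |F| = 6kp₁p₂/r⁴ (attractive for aligned moments).
F = 6(8.99×10⁹)(1.35×10⁻¹¹)(9.20×10⁻¹¹)/(0.167)⁴ = 8.613×10⁻⁸ N.

F ≈ 8.61×10⁻⁸ N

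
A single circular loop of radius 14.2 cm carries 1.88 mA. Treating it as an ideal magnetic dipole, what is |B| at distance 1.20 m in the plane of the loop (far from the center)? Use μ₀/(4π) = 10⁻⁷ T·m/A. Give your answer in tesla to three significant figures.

B ≈ 6.89×10⁻¹² T

Magnetic moment m = IA = Iπa² = (0.00188)·π·(0.142)² = 1.191×10⁻⁴ A·m².
In the equatorial plane B = (μ₀/4π)·m/r³ (half the axial value).
B = (10⁻⁷)·(1.191×10⁻⁴) / (1.20)³ = 6.892×10⁻¹² T.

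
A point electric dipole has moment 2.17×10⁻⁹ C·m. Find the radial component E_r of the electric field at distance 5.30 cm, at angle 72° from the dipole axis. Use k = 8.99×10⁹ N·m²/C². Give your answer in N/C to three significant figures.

E_r ≈ 8.10×10⁴ N/C

For a dipole, E_r = (2kp cosθ)/r³.
kp/r³ = (8.99×10⁹)(2.17×10⁻⁹)/(0.0530)³ = 1.310×10⁵ N/C.
E_r = 2·1.310×10⁵·cos72° = 8.098×10⁴ N/C.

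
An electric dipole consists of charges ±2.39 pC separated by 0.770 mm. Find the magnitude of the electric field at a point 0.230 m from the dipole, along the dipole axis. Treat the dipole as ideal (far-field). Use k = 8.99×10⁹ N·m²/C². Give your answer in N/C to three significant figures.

E ≈ 0.00272 N/C

Dipole moment p = qd = (2.39×10⁻¹² C)(7.70×10⁻⁴ m) = 1.84×10⁻¹⁵ C·m.
On the dipole axis E = 2kp/r³.
E = 2·(8.99×10⁹)(1.84×10⁻¹⁵) / (0.230)³ = 0.002719 N/C.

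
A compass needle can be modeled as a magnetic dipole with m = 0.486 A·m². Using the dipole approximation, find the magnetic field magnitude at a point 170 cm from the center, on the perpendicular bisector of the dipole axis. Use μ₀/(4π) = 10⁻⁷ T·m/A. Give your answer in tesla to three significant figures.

B ≈ 9.89×10⁻⁹ T

In the equatorial plane B = (μ₀/4π)·m/r³ (half the axial value).
B = (10⁻⁷)·(0.486) / (1.70)³ = 9.892×10⁻⁹ T.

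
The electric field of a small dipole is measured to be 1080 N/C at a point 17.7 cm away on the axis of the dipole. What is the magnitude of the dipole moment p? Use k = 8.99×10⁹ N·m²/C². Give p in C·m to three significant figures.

p ≈ 3.33×10⁻¹⁰ C·m

On axis E = 2kp/r³, so p = Er³/(2k).
p = (1080)·(0.177)³ / (2·8.99×10⁹) = 3.331×10⁻¹⁰ C·m.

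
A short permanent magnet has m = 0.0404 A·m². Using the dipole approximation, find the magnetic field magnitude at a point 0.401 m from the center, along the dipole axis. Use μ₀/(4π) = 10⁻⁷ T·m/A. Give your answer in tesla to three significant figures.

B ≈ 1.25×10⁻⁷ T

On axis B = (μ₀/4π)·2m/r³.
B = 2·(10⁻⁷)·(0.0404) / (0.401)³ = 1.253×10⁻⁷ T.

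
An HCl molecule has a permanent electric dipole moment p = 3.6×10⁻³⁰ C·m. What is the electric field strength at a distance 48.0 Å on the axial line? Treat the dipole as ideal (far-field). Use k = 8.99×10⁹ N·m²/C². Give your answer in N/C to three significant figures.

E ≈ 5.85×10⁵ N/C

On the dipole axis E = 2kp/r³.
E = 2·(8.99×10⁹)(3.60×10⁻³⁰) / (4.80×10⁻⁹)³ = 5.853×10⁵ N/C.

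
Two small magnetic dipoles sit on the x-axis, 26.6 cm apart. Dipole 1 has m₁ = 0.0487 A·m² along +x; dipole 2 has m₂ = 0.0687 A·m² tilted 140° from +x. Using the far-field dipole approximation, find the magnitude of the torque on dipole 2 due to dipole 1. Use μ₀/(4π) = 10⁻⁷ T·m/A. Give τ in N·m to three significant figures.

τ ≈ 2.29×10⁻⁸ N·m

Dipole B is on the axis of dipole A, so B₁ there is axial: B₁ = (μ₀/4π)·2m₁/r³ along +x.
B₁ = 2(10⁻⁷)(0.0487)/(0.266)³ = 5.175×10⁻⁷ T.
τ = m₂ B₁ sinθ.
τ = (0.0687)(5.175×10⁻⁷)·sin140° = 2.285×10⁻⁸ N·m.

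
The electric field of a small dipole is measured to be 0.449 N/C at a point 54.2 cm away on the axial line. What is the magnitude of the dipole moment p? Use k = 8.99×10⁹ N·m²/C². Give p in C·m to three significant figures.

On axis E = 2kp/r³, so p = Er³/(2k).
p = (0.449)·(0.542)³ / (2·8.99×10⁹) = 3.976×10⁻¹² C·m.

p ≈ 3.98×10⁻¹² C·m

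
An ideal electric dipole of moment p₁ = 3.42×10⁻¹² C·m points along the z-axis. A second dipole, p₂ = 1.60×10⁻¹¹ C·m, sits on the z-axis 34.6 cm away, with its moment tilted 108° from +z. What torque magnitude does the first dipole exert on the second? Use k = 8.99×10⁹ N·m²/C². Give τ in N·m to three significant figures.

The second dipole sits on the axis of the first, so the field there is axial: E₁ = 2kp₁/r³ along +z.
E₁ = 2(8.99×10⁹)(3.42×10⁻¹²)/(0.346)³ = 1.485 N/C.
Torque on the second dipole: τ = p₂ E₁ sinθ.
τ = (1.60×10⁻¹¹)(1.485)·sin108° = 2.259×10⁻¹¹ N·m.

τ ≈ 2.26×10⁻¹¹ N·m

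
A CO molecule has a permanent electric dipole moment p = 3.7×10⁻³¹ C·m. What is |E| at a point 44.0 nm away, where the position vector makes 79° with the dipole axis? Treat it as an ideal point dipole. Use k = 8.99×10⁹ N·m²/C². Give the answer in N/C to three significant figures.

E ≈ 41.1 N/C

At angle θ the dipole field magnitude is E = (kp/r³)·√(1 + 3cos²θ).
kp/r³ = (8.99×10⁹)(3.70×10⁻³¹) / (4.40×10⁻⁸)³ = 39.05 N/C.
√(1 + 3cos²79°) = √(1 + 3·0.0364) = √1.1092 ≈ 1.0532.
E ≈ 39.05 × 1.053 = 41.13 N/C.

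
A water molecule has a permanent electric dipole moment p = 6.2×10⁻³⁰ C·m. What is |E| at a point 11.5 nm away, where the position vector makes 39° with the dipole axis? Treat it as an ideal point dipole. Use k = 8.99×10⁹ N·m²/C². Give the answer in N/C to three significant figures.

E ≈ 6.15×10⁴ N/C

At angle θ the dipole field magnitude is E = (kp/r³)·√(1 + 3cos²θ).
kp/r³ = (8.99×10⁹)(6.20×10⁻³⁰) / (1.15×10⁻⁸)³ = 3.665×10⁴ N/C.
√(1 + 3cos²39°) = √(1 + 3·0.6040) = √2.8119 ≈ 1.6769.
E ≈ 3.665×10⁴ × 1.677 = 6.145×10⁴ N/C.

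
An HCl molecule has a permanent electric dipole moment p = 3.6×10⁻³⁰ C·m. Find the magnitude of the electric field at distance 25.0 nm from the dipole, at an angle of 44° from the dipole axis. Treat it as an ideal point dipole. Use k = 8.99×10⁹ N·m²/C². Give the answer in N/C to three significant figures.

E ≈ 3310 N/C

At angle θ the dipole field magnitude is E = (kp/r³)·√(1 + 3cos²θ).
kp/r³ = (8.99×10⁹)(3.60×10⁻³⁰) / (2.50×10⁻⁸)³ = 2071 N/C.
√(1 + 3cos²44°) = √(1 + 3·0.5174) = √2.5523 ≈ 1.5976.
E ≈ 2071 × 1.598 = 3309 N/C.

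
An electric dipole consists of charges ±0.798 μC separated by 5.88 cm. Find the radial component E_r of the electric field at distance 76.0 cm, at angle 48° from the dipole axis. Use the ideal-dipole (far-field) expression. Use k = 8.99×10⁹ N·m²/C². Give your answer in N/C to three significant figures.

Dipole moment p = qd = (7.98×10⁻⁷ C)(0.0588 m) = 4.692×10⁻⁸ C·m.
For a dipole, E_r = (2kp cosθ)/r³.
kp/r³ = (8.99×10⁹)(4.692×10⁻⁸)/(0.760)³ = 960.9 N/C.
E_r = 2·960.9·cos48° = 1286 N/C.

E_r ≈ 1290 N/C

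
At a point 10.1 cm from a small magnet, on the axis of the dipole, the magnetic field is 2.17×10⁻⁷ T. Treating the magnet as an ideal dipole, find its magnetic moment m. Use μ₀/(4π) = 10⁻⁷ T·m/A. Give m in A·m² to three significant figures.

m ≈ 0.00112 A·m²

On axis B = (μ₀/4π)·2m/r³, so m = Br³·4π/(μ₀·2).
m = (2.17×10⁻⁷)·(0.101)³ / (2·10⁻⁷) = 0.001118 A·m².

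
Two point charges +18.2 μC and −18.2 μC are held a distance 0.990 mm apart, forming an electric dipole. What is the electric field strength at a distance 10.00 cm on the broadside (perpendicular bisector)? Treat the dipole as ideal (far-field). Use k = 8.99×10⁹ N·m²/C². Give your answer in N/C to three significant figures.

Dipole moment p = qd = (1.82×10⁻⁵ C)(9.90×10⁻⁴ m) = 1.802×10⁻⁸ C·m.
In the equatorial plane E = kp/r³.
E = (8.99×10⁹)(1.802×10⁻⁸) / (0.100)³ = 1.620×10⁵ N/C.

E ≈ 1.62×10⁵ N/C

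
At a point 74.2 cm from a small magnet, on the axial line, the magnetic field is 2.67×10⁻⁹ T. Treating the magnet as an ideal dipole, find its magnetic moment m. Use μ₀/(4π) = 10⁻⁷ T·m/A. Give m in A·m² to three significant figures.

m ≈ 0.00545 A·m²

On axis B = (μ₀/4π)·2m/r³, so m = Br³·4π/(μ₀·2).
m = (2.67×10⁻⁹)·(0.742)³ / (2·10⁻⁷) = 0.005454 A·m².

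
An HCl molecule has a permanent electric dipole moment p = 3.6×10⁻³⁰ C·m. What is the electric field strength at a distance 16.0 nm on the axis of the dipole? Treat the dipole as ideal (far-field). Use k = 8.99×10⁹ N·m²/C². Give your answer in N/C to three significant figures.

E ≈ 1.58×10⁴ N/C

On the dipole axis E = 2kp/r³.
E = 2·(8.99×10⁹)(3.60×10⁻³⁰) / (1.60×10⁻⁸)³ = 1.580×10⁴ N/C.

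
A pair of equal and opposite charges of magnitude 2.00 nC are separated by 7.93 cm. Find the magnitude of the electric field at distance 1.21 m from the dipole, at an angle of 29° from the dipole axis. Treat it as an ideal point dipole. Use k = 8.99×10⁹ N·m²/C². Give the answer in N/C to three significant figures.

Dipole moment p = qd = (2.00×10⁻⁹ C)(0.0793 m) = 1.586×10⁻¹⁰ C·m.
At angle θ the dipole field magnitude is E = (kp/r³)·√(1 + 3cos²θ).
kp/r³ = (8.99×10⁹)(1.586×10⁻¹⁰) / (1.21)³ = 0.8048 N/C.
√(1 + 3cos²29°) = √(1 + 3·0.7650) = √3.2949 ≈ 1.8152.
E ≈ 0.8048 × 1.815 = 1.461 N/C.

E ≈ 1.46 N/C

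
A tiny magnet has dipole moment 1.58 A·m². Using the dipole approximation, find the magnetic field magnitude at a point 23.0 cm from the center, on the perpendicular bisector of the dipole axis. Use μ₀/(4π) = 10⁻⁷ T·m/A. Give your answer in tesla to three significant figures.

In the equatorial plane B = (μ₀/4π)·m/r³ (half the axial value).
B = (10⁻⁷)·(1.58) / (0.230)³ = 1.299×10⁻⁵ T.

B ≈ 1.30×10⁻⁵ T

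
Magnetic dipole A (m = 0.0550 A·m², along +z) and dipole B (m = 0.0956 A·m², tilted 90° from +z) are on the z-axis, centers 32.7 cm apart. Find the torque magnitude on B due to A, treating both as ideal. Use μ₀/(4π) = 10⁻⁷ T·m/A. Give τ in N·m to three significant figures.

Dipole B is on the axis of dipole A, so B₁ there is axial: B₁ = (μ₀/4π)·2m₁/r³ along +z.
B₁ = 2(10⁻⁷)(0.0550)/(0.327)³ = 3.146×10⁻⁷ T.
τ = m₂ B₁ sinθ.
τ = (0.0956)(3.146×10⁻⁷)·sin90° = 3.008×10⁻⁸ N·m.

τ ≈ 3.01×10⁻⁸ N·m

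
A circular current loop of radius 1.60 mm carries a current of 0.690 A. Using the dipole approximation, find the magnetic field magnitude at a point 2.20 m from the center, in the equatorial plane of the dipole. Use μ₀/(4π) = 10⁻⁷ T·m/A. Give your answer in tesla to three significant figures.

Magnetic moment m = IA = Iπa² = (0.690)·π·(0.00160)² = 5.549×10⁻⁶ A·m².
In the equatorial plane B = (μ₀/4π)·m/r³ (half the axial value).
B = (10⁻⁷)·(5.549×10⁻⁶) / (2.20)³ = 5.211×10⁻¹⁴ T.

B ≈ 5.21×10⁻¹⁴ T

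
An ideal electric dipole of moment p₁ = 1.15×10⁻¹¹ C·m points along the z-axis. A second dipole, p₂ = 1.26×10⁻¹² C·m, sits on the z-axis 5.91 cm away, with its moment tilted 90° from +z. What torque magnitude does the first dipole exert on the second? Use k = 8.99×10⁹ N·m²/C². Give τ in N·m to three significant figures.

τ ≈ 1.26×10⁻⁹ N·m

The second dipole sits on the axis of the first, so the field there is axial: E₁ = 2kp₁/r³ along +z.
E₁ = 2(8.99×10⁹)(1.15×10⁻¹¹)/(0.0591)³ = 1002 N/C.
Torque on the second dipole: τ = p₂ E₁ sinθ.
τ = (1.26×10⁻¹²)(1002)·sin90° = 1.262×10⁻⁹ N·m.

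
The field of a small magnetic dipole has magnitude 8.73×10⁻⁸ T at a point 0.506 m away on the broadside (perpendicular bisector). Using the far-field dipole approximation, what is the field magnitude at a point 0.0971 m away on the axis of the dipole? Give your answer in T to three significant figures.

Dipole fields scale as 1/r³ in the far field.
The axial field is twice the equatorial field at the same r, so the geometry factor is 2/1.
B₂ = B₁ · (2/1) · (r₁/r₂)³ = 8.73×10⁻⁸ · 2 · (0.506/0.0971)³.
(r₁/r₂)³ = (5.211)³ = 141.5.
B₂ ≈ 2.471×10⁻⁵ T.

B ≈ 2.47×10⁻⁵ T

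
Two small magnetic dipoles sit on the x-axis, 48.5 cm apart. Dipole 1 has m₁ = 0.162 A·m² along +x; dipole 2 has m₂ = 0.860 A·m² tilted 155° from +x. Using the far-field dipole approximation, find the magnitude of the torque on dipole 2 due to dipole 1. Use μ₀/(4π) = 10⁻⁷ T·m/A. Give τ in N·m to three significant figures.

τ ≈ 1.03×10⁻⁷ N·m

Dipole B is on the axis of dipole A, so B₁ there is axial: B₁ = (μ₀/4π)·2m₁/r³ along +x.
B₁ = 2(10⁻⁷)(0.162)/(0.485)³ = 2.840×10⁻⁷ T.
τ = m₂ B₁ sinθ.
τ = (0.860)(2.840×10⁻⁷)·sin155° = 1.032×10⁻⁷ N·m.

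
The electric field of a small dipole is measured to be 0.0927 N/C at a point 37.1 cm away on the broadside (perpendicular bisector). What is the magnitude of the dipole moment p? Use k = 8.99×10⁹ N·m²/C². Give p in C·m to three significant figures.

p ≈ 5.27×10⁻¹³ C·m

In the equatorial plane E = kp/r³, so p = Er³/(k).
p = (0.0927)·(0.371)³ / (8.99×10⁹) = 5.266×10⁻¹³ C·m.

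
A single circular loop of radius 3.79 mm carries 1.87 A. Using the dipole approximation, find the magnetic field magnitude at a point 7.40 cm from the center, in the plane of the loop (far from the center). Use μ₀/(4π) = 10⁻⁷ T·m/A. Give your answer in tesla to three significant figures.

Magnetic moment m = IA = Iπa² = (1.87)·π·(0.00379)² = 8.439×10⁻⁵ A·m².
In the equatorial plane B = (μ₀/4π)·m/r³ (half the axial value).
B = (10⁻⁷)·(8.439×10⁻⁵) / (0.0740)³ = 2.083×10⁻⁸ T.

B ≈ 2.08×10⁻⁸ T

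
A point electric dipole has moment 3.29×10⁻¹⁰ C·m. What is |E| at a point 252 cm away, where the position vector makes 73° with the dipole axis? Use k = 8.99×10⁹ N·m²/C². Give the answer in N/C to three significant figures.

At angle θ the dipole field magnitude is E = (kp/r³)·√(1 + 3cos²θ).
kp/r³ = (8.99×10⁹)(3.29×10⁻¹⁰) / (2.52)³ = 0.1848 N/C.
√(1 + 3cos²73°) = √(1 + 3·0.0855) = √1.2564 ≈ 1.1209.
E ≈ 0.1848 × 1.121 = 0.2072 N/C.

E ≈ 0.207 N/C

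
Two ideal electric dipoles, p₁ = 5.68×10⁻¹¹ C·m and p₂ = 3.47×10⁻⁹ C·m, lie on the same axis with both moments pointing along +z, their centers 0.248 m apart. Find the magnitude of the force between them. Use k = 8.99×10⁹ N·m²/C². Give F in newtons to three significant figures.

On-axis field of dipole 1 at distance r: E = 2kp₁/r³. Force on dipole 2 is F = p₂·dE/dr (gradient along axis).
dE/dr = −6kp₁/r⁴, so |F| = 6kp₁p₂/r⁴ (attractive for aligned moments).
F = 6(8.99×10⁹)(5.68×10⁻¹¹)(3.47×10⁻⁹)/(0.248)⁴ = 2.810×10⁻⁶ N.

F ≈ 2.81×10⁻⁶ N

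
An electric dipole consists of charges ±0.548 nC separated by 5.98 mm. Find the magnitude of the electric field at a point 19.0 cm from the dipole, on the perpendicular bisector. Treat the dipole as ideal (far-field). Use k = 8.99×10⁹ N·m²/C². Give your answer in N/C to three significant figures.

Dipole moment p = qd = (5.48×10⁻¹⁰ C)(0.00598 m) = 3.277×10⁻¹² C·m.
In the equatorial plane E = kp/r³.
E = (8.99×10⁹)(3.277×10⁻¹²) / (0.190)³ = 4.295 N/C.

E ≈ 4.30 N/C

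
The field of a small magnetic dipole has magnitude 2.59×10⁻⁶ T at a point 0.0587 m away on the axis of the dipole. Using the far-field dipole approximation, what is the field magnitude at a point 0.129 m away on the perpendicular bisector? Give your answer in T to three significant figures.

Dipole fields scale as 1/r³ in the far field.
The axial field is twice the equatorial field at the same r, so the geometry factor is 1/2.
B₂ = B₁ · (1/2) · (r₁/r₂)³ = 2.59×10⁻⁶ · 0.5 · (0.0587/0.129)³.
(r₁/r₂)³ = (0.455)³ = 0.09422.
B₂ ≈ 1.220×10⁻⁷ T.

B ≈ 1.22×10⁻⁷ T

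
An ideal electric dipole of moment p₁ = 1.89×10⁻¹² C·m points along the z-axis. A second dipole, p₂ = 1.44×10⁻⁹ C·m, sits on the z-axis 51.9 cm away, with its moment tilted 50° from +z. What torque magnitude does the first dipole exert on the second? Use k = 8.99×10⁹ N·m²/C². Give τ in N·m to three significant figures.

τ ≈ 2.68×10⁻¹⁰ N·m

The second dipole sits on the axis of the first, so the field there is axial: E₁ = 2kp₁/r³ along +z.
E₁ = 2(8.99×10⁹)(1.89×10⁻¹²)/(0.519)³ = 0.2431 N/C.
Torque on the second dipole: τ = p₂ E₁ sinθ.
τ = (1.44×10⁻⁹)(0.2431)·sin50° = 2.681×10⁻¹⁰ N·m.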